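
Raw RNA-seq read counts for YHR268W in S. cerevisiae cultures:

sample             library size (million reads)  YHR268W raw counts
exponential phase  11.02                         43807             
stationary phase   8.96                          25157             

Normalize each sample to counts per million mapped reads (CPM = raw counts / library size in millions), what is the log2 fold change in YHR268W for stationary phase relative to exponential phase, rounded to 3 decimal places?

CPM(exponential phase) = 43807 / 11.02 = 3975.2269
CPM(stationary phase) = 25157 / 8.96 = 2807.7009
Fold change = 2807.7009 / 3975.2269 = 0.70630
log2(0.70630) = -0.5016

-0.502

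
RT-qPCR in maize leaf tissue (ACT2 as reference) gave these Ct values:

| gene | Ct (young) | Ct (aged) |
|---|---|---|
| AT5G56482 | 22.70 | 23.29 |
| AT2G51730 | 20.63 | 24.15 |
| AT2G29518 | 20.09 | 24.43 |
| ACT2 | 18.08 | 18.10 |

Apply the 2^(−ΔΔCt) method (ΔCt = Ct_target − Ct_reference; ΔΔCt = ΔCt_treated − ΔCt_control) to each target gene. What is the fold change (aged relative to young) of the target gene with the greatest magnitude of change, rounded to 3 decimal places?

AT5G56482: ΔΔCt = (23.29−18.10) − (22.70−18.08) = 5.19 − 4.62 = 0.57; fold change = 2^-0.57 = 0.674
AT2G51730: ΔΔCt = (24.15−18.10) − (20.63−18.08) = 6.05 − 2.55 = 3.50; fold change = 2^-3.50 = 0.088
AT2G29518: ΔΔCt = (24.43−18.10) − (20.09−18.08) = 6.33 − 2.01 = 4.32; fold change = 2^-4.32 = 0.050
AT2G29518 has the largest |ΔΔCt| = 4.32.

0.050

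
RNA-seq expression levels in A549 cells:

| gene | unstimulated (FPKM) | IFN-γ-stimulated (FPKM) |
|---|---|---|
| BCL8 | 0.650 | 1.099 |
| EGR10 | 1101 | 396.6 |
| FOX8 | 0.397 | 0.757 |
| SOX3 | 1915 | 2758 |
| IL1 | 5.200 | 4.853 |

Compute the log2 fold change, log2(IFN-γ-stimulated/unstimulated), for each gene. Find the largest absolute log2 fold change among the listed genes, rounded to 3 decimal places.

1.473

log2(1.099/0.650) = 0.758  (BCL8)
log2(396.6/1101) = -1.473  (EGR10)
log2(0.757/0.397) = 0.931  (FOX8)
log2(2758/1915) = 0.526  (SOX3)
log2(4.853/5.200) = -0.100  (IL1)
The largest magnitude belongs to EGR10.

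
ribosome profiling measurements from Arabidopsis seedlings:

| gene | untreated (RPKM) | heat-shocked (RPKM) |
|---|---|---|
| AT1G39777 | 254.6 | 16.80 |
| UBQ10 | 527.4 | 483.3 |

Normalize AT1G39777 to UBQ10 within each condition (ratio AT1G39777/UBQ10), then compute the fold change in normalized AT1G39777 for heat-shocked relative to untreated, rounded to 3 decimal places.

0.072

AT1G39777/UBQ10 (untreated) = 254.6 / 527.4 = 0.48275
AT1G39777/UBQ10 (heat-shocked) = 16.80 / 483.3 = 0.034761
Fold change = 0.034761 / 0.48275 = 0.0720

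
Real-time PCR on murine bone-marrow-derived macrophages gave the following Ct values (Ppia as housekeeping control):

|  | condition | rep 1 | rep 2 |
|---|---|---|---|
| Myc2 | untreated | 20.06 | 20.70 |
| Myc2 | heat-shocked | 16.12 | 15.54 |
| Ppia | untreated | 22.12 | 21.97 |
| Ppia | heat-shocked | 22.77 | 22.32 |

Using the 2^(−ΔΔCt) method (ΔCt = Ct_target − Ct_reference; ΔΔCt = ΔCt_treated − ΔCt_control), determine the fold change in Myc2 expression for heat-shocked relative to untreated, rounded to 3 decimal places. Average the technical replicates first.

33.128

Mean Ct: Myc2 untreated 20.380; Myc2 heat-shocked 15.830; Ppia untreated 22.045; Ppia heat-shocked 22.545
ΔCt(untreated) = 20.380 − 22.045 = -1.665
ΔCt(heat-shocked) = 15.830 − 22.545 = -6.715
ΔΔCt = -6.715 − (-1.665) = -5.050
Fold change = 2^(−(-5.050)) = 2^5.050 = 33.1285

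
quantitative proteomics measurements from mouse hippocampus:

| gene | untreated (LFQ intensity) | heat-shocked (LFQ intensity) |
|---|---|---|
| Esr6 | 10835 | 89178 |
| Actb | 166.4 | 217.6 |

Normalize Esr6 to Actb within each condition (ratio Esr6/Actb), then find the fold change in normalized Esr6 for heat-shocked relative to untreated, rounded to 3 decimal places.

6.294

Esr6/Actb (untreated) = 10835 / 166.4 = 65.114
Esr6/Actb (heat-shocked) = 89178 / 217.6 = 409.83
Fold change = 409.83 / 65.114 = 6.2939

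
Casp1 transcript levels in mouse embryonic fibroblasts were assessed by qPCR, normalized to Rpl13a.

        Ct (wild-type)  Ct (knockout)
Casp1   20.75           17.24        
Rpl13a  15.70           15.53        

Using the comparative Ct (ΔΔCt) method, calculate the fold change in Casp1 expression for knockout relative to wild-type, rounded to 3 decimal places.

ΔCt(wild-type) = 20.750 − 15.700 = 5.050
ΔCt(knockout) = 17.240 − 15.530 = 1.710
ΔΔCt = 1.710 − 5.050 = -3.340
Fold change = 2^(−(-3.340)) = 2^3.340 = 10.1261

10.126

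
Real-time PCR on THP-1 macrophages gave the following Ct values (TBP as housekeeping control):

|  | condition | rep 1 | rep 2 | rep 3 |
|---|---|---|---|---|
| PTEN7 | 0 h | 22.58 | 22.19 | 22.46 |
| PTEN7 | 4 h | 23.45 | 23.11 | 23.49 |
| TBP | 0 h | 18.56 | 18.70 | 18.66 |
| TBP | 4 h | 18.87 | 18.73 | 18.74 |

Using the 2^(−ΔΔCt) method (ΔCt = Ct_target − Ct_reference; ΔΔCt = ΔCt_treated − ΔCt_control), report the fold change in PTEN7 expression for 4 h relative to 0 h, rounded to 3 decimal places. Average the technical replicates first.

0.574

Mean Ct: PTEN7 0 h 22.410; PTEN7 4 h 23.350; TBP 0 h 18.640; TBP 4 h 18.780
ΔCt(0 h) = 22.410 − 18.640 = 3.770
ΔCt(4 h) = 23.350 − 18.780 = 4.570
ΔΔCt = 4.570 − 3.770 = 0.800
Fold change = 2^(−0.800) = 0.5743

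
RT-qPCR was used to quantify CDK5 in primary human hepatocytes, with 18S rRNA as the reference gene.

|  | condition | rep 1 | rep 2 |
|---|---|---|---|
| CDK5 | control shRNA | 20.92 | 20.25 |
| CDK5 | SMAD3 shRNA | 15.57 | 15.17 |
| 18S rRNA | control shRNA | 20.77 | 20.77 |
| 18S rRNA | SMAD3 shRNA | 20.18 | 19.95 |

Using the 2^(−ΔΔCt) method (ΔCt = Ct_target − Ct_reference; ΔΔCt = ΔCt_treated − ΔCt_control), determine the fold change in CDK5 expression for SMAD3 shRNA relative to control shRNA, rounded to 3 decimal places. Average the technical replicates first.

Mean Ct: CDK5 control shRNA 20.585; CDK5 SMAD3 shRNA 15.370; 18S rRNA control shRNA 20.770; 18S rRNA SMAD3 shRNA 20.065
ΔCt(control shRNA) = 20.585 − 20.770 = -0.185
ΔCt(SMAD3 shRNA) = 15.370 − 20.065 = -4.695
ΔΔCt = -4.695 − (-0.185) = -4.510
Fold change = 2^(−(-4.510)) = 2^4.510 = 22.7848

22.785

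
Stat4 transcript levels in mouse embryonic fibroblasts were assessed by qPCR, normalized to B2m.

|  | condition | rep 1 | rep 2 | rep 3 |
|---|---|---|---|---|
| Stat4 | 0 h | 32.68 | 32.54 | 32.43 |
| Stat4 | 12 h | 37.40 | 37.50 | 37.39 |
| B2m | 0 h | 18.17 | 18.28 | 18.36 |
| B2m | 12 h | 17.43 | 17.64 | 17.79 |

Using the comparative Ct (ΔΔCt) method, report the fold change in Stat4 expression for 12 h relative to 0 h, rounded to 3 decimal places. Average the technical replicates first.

0.022

Mean Ct: Stat4 0 h 32.550; Stat4 12 h 37.430; B2m 0 h 18.270; B2m 12 h 17.620
ΔCt(0 h) = 32.550 − 18.270 = 14.280
ΔCt(12 h) = 37.430 − 17.620 = 19.810
ΔΔCt = 19.810 − 14.280 = 5.530
Fold change = 2^(−5.530) = 0.0216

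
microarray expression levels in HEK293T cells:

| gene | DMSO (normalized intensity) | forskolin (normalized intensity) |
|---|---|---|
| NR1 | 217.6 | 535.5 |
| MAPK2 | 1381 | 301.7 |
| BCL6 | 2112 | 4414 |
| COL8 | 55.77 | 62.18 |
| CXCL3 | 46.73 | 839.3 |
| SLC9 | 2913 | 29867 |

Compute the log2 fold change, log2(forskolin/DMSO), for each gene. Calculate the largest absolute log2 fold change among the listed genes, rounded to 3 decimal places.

4.167

log2(535.5/217.6) = 1.299  (NR1)
log2(301.7/1381) = -2.195  (MAPK2)
log2(4414/2112) = 1.063  (BCL6)
log2(62.18/55.77) = 0.157  (COL8)
log2(839.3/46.73) = 4.167  (CXCL3)
log2(29867/2913) = 3.358  (SLC9)
The largest magnitude belongs to CXCL3.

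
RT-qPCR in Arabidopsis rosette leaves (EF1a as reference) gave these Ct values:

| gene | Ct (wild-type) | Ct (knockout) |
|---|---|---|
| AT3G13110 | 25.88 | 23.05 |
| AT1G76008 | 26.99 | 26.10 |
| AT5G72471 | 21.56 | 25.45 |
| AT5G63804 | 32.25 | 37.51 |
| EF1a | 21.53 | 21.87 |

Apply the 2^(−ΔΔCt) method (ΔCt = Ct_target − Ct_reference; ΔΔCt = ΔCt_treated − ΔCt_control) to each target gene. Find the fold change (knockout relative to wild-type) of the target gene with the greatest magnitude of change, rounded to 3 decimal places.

AT3G13110: ΔΔCt = (23.05−21.87) − (25.88−21.53) = 1.18 − 4.35 = -3.17; fold change = 2^3.17 = 9.000
AT1G76008: ΔΔCt = (26.10−21.87) − (26.99−21.53) = 4.23 − 5.46 = -1.23; fold change = 2^1.23 = 2.346
AT5G72471: ΔΔCt = (25.45−21.87) − (21.56−21.53) = 3.58 − 0.03 = 3.55; fold change = 2^-3.55 = 0.085
AT5G63804: ΔΔCt = (37.51−21.87) − (32.25−21.53) = 15.64 − 10.72 = 4.92; fold change = 2^-4.92 = 0.033
AT5G63804 has the largest |ΔΔCt| = 4.92.

0.033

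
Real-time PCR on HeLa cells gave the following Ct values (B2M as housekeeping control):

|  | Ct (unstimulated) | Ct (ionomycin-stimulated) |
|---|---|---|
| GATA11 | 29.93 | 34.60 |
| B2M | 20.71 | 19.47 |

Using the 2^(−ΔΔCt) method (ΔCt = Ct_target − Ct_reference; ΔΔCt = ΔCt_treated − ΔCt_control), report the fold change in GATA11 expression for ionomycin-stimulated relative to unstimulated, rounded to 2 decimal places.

ΔCt(unstimulated) = 29.930 − 20.710 = 9.220
ΔCt(ionomycin-stimulated) = 34.600 − 19.470 = 15.130
ΔΔCt = 15.130 − 9.220 = 5.910
Fold change = 2^(−5.910) = 0.017

0.02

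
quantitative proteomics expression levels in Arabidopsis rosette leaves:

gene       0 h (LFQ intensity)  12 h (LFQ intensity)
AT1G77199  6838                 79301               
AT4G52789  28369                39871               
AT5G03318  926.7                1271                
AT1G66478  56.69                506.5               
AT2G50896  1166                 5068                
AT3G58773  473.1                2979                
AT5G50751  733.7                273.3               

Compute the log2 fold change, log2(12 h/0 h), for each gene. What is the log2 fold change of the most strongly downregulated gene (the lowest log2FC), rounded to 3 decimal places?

log2(79301/6838) = 3.536  (AT1G77199)
log2(39871/28369) = 0.491  (AT4G52789)
log2(1271/926.7) = 0.456  (AT5G03318)
log2(506.5/56.69) = 3.159  (AT1G66478)
log2(5068/1166) = 2.120  (AT2G50896)
log2(2979/473.1) = 2.655  (AT3G58773)
log2(273.3/733.7) = -1.425  (AT5G50751)
AT5G50751 is most strongly downregulated.

-1.425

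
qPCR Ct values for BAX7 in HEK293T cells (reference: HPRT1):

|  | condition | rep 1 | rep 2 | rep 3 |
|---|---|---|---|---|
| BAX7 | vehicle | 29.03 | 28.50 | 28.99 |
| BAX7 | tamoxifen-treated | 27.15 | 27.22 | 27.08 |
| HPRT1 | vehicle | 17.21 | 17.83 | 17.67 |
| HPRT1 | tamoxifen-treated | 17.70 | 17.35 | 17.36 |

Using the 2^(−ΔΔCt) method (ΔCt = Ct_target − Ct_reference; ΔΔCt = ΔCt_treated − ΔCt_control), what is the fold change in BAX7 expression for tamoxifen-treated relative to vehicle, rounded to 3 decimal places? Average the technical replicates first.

3.010

Mean Ct: BAX7 vehicle 28.840; BAX7 tamoxifen-treated 27.150; HPRT1 vehicle 17.570; HPRT1 tamoxifen-treated 17.470
ΔCt(vehicle) = 28.840 − 17.570 = 11.270
ΔCt(tamoxifen-treated) = 27.150 − 17.470 = 9.680
ΔΔCt = 9.680 − 11.270 = -1.590
Fold change = 2^(−(-1.590)) = 2^1.590 = 3.0105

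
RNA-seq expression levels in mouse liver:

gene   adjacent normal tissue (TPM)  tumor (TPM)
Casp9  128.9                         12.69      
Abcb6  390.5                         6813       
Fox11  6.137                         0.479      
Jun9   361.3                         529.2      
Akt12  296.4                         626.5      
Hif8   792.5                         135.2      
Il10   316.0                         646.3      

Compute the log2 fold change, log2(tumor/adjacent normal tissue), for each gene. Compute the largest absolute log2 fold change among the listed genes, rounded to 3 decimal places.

log2(12.69/128.9) = -3.344  (Casp9)
log2(6813/390.5) = 4.125  (Abcb6)
log2(0.479/6.137) = -3.679  (Fox11)
log2(529.2/361.3) = 0.551  (Jun9)
log2(626.5/296.4) = 1.080  (Akt12)
log2(135.2/792.5) = -2.551  (Hif8)
log2(646.3/316.0) = 1.032  (Il10)
The largest magnitude belongs to Abcb6.

4.125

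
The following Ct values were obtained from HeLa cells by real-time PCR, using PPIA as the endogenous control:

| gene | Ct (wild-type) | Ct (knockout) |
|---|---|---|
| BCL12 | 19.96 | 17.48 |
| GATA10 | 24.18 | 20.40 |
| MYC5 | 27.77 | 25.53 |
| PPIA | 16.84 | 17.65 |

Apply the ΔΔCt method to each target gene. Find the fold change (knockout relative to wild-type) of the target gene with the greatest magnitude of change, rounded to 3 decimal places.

24.084

BCL12: ΔΔCt = (17.48−17.65) − (19.96−16.84) = -0.17 − 3.12 = -3.29; fold change = 2^3.29 = 9.781
GATA10: ΔΔCt = (20.40−17.65) − (24.18−16.84) = 2.75 − 7.34 = -4.59; fold change = 2^4.59 = 24.084
MYC5: ΔΔCt = (25.53−17.65) − (27.77−16.84) = 7.88 − 10.93 = -3.05; fold change = 2^3.05 = 8.282
GATA10 has the largest |ΔΔCt| = 4.59.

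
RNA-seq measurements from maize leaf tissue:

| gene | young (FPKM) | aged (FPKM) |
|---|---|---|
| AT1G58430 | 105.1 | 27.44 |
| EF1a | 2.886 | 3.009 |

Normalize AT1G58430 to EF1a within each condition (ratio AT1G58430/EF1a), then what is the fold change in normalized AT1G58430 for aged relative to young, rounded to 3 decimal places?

AT1G58430/EF1a (young) = 105.1 / 2.886 = 36.417
AT1G58430/EF1a (aged) = 27.44 / 3.009 = 9.1193
Fold change = 9.1193 / 36.417 = 0.2504

0.250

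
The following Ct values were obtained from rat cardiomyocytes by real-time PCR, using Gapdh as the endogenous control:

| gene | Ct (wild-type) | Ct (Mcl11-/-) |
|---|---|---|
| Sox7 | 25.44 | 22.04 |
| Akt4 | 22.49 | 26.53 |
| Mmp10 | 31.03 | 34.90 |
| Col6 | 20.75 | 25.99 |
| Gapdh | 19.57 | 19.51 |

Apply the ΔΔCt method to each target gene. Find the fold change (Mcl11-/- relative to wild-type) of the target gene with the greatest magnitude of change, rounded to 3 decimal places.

0.025

Sox7: ΔΔCt = (22.04−19.51) − (25.44−19.57) = 2.53 − 5.87 = -3.34; fold change = 2^3.34 = 10.126
Akt4: ΔΔCt = (26.53−19.51) − (22.49−19.57) = 7.02 − 2.92 = 4.10; fold change = 2^-4.10 = 0.058
Mmp10: ΔΔCt = (34.90−19.51) − (31.03−19.57) = 15.39 − 11.46 = 3.93; fold change = 2^-3.93 = 0.066
Col6: ΔΔCt = (25.99−19.51) − (20.75−19.57) = 6.48 − 1.18 = 5.30; fold change = 2^-5.30 = 0.025
Col6 has the largest |ΔΔCt| = 5.30.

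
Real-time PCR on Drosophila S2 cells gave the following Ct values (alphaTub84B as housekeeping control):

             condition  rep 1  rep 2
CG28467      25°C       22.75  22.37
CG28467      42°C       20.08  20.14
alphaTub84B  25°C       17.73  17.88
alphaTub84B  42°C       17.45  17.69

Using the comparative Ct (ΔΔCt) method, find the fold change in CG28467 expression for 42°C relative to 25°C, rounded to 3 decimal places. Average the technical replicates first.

4.643

Mean Ct: CG28467 25°C 22.560; CG28467 42°C 20.110; alphaTub84B 25°C 17.805; alphaTub84B 42°C 17.570
ΔCt(25°C) = 22.560 − 17.805 = 4.755
ΔCt(42°C) = 20.110 − 17.570 = 2.540
ΔΔCt = 2.540 − 4.755 = -2.215
Fold change = 2^(−(-2.215)) = 2^2.215 = 4.6428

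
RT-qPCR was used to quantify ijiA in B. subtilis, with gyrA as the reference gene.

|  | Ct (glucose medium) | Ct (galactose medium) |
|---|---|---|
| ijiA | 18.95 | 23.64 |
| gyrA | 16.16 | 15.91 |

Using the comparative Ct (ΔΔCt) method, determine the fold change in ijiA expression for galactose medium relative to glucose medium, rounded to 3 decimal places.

0.033

ΔCt(glucose medium) = 18.950 − 16.160 = 2.790
ΔCt(galactose medium) = 23.640 − 15.910 = 7.730
ΔΔCt = 7.730 − 2.790 = 4.940
Fold change = 2^(−4.940) = 0.0326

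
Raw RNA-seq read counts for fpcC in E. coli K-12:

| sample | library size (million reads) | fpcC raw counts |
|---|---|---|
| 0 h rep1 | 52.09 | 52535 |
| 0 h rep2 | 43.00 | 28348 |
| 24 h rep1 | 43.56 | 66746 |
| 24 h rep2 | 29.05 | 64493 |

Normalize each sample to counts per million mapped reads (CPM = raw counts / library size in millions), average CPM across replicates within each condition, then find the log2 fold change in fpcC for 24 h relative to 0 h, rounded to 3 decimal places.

1.170

CPM(0 h rep1) = 52535 / 52.09 = 1008.5429
CPM(0 h rep2) = 28348 / 43.00 = 659.2558
CPM(24 h rep1) = 66746 / 43.56 = 1532.2773
CPM(24 h rep2) = 64493 / 29.05 = 2220.0688
mean CPM(0 h) = 833.8994; mean CPM(24 h) = 1876.1731
Fold change = 1876.1731 / 833.8994 = 2.24988
log2(2.24988) = 1.1698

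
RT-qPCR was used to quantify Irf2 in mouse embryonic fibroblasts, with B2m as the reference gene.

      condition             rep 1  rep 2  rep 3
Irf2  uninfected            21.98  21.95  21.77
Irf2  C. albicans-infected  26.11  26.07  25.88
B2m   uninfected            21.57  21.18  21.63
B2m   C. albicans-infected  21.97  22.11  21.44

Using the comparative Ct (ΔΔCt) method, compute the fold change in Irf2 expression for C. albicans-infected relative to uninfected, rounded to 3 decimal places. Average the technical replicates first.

Mean Ct: Irf2 uninfected 21.900; Irf2 C. albicans-infected 26.020; B2m uninfected 21.460; B2m C. albicans-infected 21.840
ΔCt(uninfected) = 21.900 − 21.460 = 0.440
ΔCt(C. albicans-infected) = 26.020 − 21.840 = 4.180
ΔΔCt = 4.180 − 0.440 = 3.740
Fold change = 2^(−3.740) = 0.0748

0.075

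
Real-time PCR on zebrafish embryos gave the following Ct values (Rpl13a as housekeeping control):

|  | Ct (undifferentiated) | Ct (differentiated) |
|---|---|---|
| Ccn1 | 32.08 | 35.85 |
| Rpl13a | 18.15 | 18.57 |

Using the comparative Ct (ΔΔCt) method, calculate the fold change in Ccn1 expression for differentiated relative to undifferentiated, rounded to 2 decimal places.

0.10

ΔCt(undifferentiated) = 32.080 − 18.150 = 13.930
ΔCt(differentiated) = 35.850 − 18.570 = 17.280
ΔΔCt = 17.280 − 13.930 = 3.350
Fold change = 2^(−3.350) = 0.098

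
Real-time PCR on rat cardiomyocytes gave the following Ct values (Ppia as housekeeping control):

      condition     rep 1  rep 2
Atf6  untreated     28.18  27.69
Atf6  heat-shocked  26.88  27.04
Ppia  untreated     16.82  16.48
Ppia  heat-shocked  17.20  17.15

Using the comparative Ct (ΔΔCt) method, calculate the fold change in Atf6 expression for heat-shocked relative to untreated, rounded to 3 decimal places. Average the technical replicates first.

2.828

Mean Ct: Atf6 untreated 27.935; Atf6 heat-shocked 26.960; Ppia untreated 16.650; Ppia heat-shocked 17.175
ΔCt(untreated) = 27.935 − 16.650 = 11.285
ΔCt(heat-shocked) = 26.960 − 17.175 = 9.785
ΔΔCt = 9.785 − 11.285 = -1.500
Fold change = 2^(−(-1.500)) = 2^1.500 = 2.8284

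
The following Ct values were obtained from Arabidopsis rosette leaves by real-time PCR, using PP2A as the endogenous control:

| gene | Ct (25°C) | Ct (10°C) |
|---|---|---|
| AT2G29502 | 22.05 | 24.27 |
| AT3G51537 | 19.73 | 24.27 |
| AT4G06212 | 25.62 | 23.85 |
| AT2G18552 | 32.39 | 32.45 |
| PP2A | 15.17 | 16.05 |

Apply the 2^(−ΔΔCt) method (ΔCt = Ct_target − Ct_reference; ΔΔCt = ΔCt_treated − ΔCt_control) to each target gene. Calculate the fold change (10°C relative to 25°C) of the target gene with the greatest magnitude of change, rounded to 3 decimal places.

AT2G29502: ΔΔCt = (24.27−16.05) − (22.05−15.17) = 8.22 − 6.88 = 1.34; fold change = 2^-1.34 = 0.395
AT3G51537: ΔΔCt = (24.27−16.05) − (19.73−15.17) = 8.22 − 4.56 = 3.66; fold change = 2^-3.66 = 0.079
AT4G06212: ΔΔCt = (23.85−16.05) − (25.62−15.17) = 7.80 − 10.45 = -2.65; fold change = 2^2.65 = 6.277
AT2G18552: ΔΔCt = (32.45−16.05) − (32.39−15.17) = 16.40 − 17.22 = -0.82; fold change = 2^0.82 = 1.765
AT3G51537 has the largest |ΔΔCt| = 3.66.

0.079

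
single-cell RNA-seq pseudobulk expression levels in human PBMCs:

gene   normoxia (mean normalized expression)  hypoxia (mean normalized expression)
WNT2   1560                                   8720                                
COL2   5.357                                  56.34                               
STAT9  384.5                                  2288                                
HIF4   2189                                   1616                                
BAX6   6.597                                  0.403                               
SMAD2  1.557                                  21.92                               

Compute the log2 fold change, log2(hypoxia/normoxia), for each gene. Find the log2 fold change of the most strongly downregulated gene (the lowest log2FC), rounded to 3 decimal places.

-4.033

log2(8720/1560) = 2.483  (WNT2)
log2(56.34/5.357) = 3.395  (COL2)
log2(2288/384.5) = 2.573  (STAT9)
log2(1616/2189) = -0.438  (HIF4)
log2(0.403/6.597) = -4.033  (BAX6)
log2(21.92/1.557) = 3.815  (SMAD2)
BAX6 is most strongly downregulated.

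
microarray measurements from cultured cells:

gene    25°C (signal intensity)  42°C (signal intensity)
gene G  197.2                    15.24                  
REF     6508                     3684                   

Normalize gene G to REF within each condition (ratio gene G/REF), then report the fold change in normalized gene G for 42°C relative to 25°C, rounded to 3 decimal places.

0.137

gene G/REF (25°C) = 197.2 / 6508 = 0.030301
gene G/REF (42°C) = 15.24 / 3684 = 0.0041368
Fold change = 0.0041368 / 0.030301 = 0.1365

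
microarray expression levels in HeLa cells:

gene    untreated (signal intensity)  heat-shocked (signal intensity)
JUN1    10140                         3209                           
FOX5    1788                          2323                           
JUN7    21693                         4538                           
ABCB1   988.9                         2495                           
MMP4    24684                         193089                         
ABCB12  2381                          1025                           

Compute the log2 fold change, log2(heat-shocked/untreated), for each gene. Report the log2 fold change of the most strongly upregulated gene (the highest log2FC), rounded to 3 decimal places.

2.968

log2(3209/10140) = -1.660  (JUN1)
log2(2323/1788) = 0.378  (FOX5)
log2(4538/21693) = -2.257  (JUN7)
log2(2495/988.9) = 1.335  (ABCB1)
log2(193089/24684) = 2.968  (MMP4)
log2(1025/2381) = -1.216  (ABCB12)
MMP4 is most strongly upregulated.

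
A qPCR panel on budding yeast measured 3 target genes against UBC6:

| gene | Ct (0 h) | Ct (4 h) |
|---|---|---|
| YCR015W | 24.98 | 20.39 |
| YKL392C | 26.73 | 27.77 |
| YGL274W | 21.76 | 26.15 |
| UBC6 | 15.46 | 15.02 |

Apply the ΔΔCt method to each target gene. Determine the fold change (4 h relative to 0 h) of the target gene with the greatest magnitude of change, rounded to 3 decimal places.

0.035

YCR015W: ΔΔCt = (20.39−15.02) − (24.98−15.46) = 5.37 − 9.52 = -4.15; fold change = 2^4.15 = 17.753
YKL392C: ΔΔCt = (27.77−15.02) − (26.73−15.46) = 12.75 − 11.27 = 1.48; fold change = 2^-1.48 = 0.358
YGL274W: ΔΔCt = (26.15−15.02) − (21.76−15.46) = 11.13 − 6.30 = 4.83; fold change = 2^-4.83 = 0.035
YGL274W has the largest |ΔΔCt| = 4.83.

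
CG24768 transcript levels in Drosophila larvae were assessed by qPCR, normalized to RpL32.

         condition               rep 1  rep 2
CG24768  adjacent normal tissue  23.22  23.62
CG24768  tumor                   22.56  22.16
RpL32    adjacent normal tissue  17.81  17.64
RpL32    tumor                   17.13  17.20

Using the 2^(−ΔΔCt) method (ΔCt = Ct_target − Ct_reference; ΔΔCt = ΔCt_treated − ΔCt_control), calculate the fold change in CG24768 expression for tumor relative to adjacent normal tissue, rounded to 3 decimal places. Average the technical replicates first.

1.414

Mean Ct: CG24768 adjacent normal tissue 23.420; CG24768 tumor 22.360; RpL32 adjacent normal tissue 17.725; RpL32 tumor 17.165
ΔCt(adjacent normal tissue) = 23.420 − 17.725 = 5.695
ΔCt(tumor) = 22.360 − 17.165 = 5.195
ΔΔCt = 5.195 − 5.695 = -0.500
Fold change = 2^(−(-0.500)) = 2^0.500 = 1.4142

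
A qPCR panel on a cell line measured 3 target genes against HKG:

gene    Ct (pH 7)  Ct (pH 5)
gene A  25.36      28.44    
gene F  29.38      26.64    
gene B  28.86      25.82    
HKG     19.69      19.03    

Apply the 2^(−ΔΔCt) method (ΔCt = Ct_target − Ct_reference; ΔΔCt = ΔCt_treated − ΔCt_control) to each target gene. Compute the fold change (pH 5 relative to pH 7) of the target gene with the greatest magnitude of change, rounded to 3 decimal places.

gene A: ΔΔCt = (28.44−19.03) − (25.36−19.69) = 9.41 − 5.67 = 3.74; fold change = 2^-3.74 = 0.075
gene F: ΔΔCt = (26.64−19.03) − (29.38−19.69) = 7.61 − 9.69 = -2.08; fold change = 2^2.08 = 4.228
gene B: ΔΔCt = (25.82−19.03) − (28.86−19.69) = 6.79 − 9.17 = -2.38; fold change = 2^2.38 = 5.205
gene A has the largest |ΔΔCt| = 3.74.

0.075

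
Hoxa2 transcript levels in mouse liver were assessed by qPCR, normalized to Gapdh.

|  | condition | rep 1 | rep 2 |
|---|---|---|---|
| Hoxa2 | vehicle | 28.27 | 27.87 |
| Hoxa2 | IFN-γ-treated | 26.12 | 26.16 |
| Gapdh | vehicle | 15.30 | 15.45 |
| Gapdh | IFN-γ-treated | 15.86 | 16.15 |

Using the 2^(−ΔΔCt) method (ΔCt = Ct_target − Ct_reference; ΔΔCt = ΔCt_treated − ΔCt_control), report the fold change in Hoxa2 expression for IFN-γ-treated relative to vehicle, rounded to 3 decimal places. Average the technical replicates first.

5.897

Mean Ct: Hoxa2 vehicle 28.070; Hoxa2 IFN-γ-treated 26.140; Gapdh vehicle 15.375; Gapdh IFN-γ-treated 16.005
ΔCt(vehicle) = 28.070 − 15.375 = 12.695
ΔCt(IFN-γ-treated) = 26.140 − 16.005 = 10.135
ΔΔCt = 10.135 − 12.695 = -2.560
Fold change = 2^(−(-2.560)) = 2^2.560 = 5.8971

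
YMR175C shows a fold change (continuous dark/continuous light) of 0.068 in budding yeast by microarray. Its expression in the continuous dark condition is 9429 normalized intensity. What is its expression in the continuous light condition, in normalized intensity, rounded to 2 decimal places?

138661.76

continuous light expression = 9429 / 0.068 = 138661.76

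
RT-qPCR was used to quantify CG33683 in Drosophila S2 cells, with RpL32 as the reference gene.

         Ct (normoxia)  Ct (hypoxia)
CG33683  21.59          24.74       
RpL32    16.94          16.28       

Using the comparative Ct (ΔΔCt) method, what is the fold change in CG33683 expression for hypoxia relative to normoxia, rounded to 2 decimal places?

ΔCt(normoxia) = 21.590 − 16.940 = 4.650
ΔCt(hypoxia) = 24.740 − 16.280 = 8.460
ΔΔCt = 8.460 − 4.650 = 3.810
Fold change = 2^(−3.810) = 0.071

0.07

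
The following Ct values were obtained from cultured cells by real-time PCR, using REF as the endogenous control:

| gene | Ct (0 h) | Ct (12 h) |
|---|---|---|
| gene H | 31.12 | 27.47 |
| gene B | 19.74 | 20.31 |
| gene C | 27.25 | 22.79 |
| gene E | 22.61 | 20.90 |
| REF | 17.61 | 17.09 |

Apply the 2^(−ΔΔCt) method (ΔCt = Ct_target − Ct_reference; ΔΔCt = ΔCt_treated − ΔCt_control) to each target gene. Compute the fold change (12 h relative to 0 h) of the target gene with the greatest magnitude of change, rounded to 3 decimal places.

gene H: ΔΔCt = (27.47−17.09) − (31.12−17.61) = 10.38 − 13.51 = -3.13; fold change = 2^3.13 = 8.754
gene B: ΔΔCt = (20.31−17.09) − (19.74−17.61) = 3.22 − 2.13 = 1.09; fold change = 2^-1.09 = 0.470
gene C: ΔΔCt = (22.79−17.09) − (27.25−17.61) = 5.70 − 9.64 = -3.94; fold change = 2^3.94 = 15.348
gene E: ΔΔCt = (20.90−17.09) − (22.61−17.61) = 3.81 − 5.00 = -1.19; fold change = 2^1.19 = 2.282
gene C has the largest |ΔΔCt| = 3.94.

15.348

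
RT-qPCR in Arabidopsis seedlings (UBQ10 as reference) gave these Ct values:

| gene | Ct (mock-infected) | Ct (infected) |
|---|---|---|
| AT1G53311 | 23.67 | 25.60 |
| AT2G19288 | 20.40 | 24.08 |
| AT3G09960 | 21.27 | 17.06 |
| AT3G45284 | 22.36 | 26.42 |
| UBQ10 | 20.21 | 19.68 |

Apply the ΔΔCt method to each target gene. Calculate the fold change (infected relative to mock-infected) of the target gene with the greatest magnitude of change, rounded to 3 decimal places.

AT1G53311: ΔΔCt = (25.60−19.68) − (23.67−20.21) = 5.92 − 3.46 = 2.46; fold change = 2^-2.46 = 0.182
AT2G19288: ΔΔCt = (24.08−19.68) − (20.40−20.21) = 4.40 − 0.19 = 4.21; fold change = 2^-4.21 = 0.054
AT3G09960: ΔΔCt = (17.06−19.68) − (21.27−20.21) = -2.62 − 1.06 = -3.68; fold change = 2^3.68 = 12.817
AT3G45284: ΔΔCt = (26.42−19.68) − (22.36−20.21) = 6.74 − 2.15 = 4.59; fold change = 2^-4.59 = 0.042
AT3G45284 has the largest |ΔΔCt| = 4.59.

0.042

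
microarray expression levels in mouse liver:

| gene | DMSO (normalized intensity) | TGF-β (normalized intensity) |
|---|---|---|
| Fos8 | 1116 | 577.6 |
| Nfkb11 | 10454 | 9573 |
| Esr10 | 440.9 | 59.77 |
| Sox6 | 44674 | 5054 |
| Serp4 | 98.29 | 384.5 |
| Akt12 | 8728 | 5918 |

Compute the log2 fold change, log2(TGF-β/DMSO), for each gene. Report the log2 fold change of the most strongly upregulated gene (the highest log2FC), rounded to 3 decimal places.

1.968

log2(577.6/1116) = -0.950  (Fos8)
log2(9573/10454) = -0.127  (Nfkb11)
log2(59.77/440.9) = -2.883  (Esr10)
log2(5054/44674) = -3.144  (Sox6)
log2(384.5/98.29) = 1.968  (Serp4)
log2(5918/8728) = -0.561  (Akt12)
Serp4 is most strongly upregulated.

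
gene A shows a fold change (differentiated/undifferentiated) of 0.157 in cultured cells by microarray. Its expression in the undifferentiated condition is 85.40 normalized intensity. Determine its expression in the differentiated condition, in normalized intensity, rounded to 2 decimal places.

differentiated expression = 85.40 × 0.157 = 13.41

13.41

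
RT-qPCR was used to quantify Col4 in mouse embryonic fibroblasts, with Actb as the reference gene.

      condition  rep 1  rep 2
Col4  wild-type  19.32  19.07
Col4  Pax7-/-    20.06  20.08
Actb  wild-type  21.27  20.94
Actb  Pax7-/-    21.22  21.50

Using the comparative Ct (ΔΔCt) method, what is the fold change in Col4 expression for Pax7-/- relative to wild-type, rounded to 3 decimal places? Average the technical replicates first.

Mean Ct: Col4 wild-type 19.195; Col4 Pax7-/- 20.070; Actb wild-type 21.105; Actb Pax7-/- 21.360
ΔCt(wild-type) = 19.195 − 21.105 = -1.910
ΔCt(Pax7-/-) = 20.070 − 21.360 = -1.290
ΔΔCt = -1.290 − (-1.910) = 0.620
Fold change = 2^(−0.620) = 0.6507

0.651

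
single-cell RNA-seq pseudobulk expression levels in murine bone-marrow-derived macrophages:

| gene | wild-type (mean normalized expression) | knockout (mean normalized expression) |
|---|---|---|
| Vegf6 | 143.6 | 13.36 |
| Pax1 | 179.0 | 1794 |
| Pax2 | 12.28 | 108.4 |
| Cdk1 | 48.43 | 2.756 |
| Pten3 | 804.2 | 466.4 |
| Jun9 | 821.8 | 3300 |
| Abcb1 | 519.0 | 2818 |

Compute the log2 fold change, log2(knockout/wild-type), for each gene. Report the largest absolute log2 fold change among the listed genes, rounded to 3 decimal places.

4.135

log2(13.36/143.6) = -3.426  (Vegf6)
log2(1794/179.0) = 3.325  (Pax1)
log2(108.4/12.28) = 3.142  (Pax2)
log2(2.756/48.43) = -4.135  (Cdk1)
log2(466.4/804.2) = -0.786  (Pten3)
log2(3300/821.8) = 2.006  (Jun9)
log2(2818/519.0) = 2.441  (Abcb1)
The largest magnitude belongs to Cdk1.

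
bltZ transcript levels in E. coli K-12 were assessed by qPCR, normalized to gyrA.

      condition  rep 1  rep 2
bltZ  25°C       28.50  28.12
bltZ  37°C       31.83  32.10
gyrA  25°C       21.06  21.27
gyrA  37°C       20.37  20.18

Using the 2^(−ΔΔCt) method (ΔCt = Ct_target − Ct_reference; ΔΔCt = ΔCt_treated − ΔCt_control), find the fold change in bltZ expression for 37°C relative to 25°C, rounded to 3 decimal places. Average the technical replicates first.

Mean Ct: bltZ 25°C 28.310; bltZ 37°C 31.965; gyrA 25°C 21.165; gyrA 37°C 20.275
ΔCt(25°C) = 28.310 − 21.165 = 7.145
ΔCt(37°C) = 31.965 − 20.275 = 11.690
ΔΔCt = 11.690 − 7.145 = 4.545
Fold change = 2^(−4.545) = 0.0428

0.043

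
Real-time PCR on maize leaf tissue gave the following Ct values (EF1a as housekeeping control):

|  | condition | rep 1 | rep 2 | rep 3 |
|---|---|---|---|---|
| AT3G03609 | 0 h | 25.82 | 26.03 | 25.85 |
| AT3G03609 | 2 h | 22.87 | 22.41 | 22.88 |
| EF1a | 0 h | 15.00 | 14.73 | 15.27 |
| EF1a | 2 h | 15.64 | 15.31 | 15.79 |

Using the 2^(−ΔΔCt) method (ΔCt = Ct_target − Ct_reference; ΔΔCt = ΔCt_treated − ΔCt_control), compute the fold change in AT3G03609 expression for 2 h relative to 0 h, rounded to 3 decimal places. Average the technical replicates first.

Mean Ct: AT3G03609 0 h 25.900; AT3G03609 2 h 22.720; EF1a 0 h 15.000; EF1a 2 h 15.580
ΔCt(0 h) = 25.900 − 15.000 = 10.900
ΔCt(2 h) = 22.720 − 15.580 = 7.140
ΔΔCt = 7.140 − 10.900 = -3.760
Fold change = 2^(−(-3.760)) = 2^3.760 = 13.5479

13.548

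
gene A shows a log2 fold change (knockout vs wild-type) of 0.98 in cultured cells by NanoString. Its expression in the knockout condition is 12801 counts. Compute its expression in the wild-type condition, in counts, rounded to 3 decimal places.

Fold change = 2^(0.98) = 1.9725
wild-type expression = 12801 / 1.9725 = 6489.848

6489.848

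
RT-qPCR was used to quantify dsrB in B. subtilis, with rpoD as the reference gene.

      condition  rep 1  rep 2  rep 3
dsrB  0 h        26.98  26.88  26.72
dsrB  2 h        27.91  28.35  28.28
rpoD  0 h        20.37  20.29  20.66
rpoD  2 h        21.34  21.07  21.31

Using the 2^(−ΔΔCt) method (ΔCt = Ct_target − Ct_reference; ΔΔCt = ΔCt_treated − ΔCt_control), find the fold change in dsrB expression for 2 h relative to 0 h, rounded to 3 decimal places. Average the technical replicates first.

Mean Ct: dsrB 0 h 26.860; dsrB 2 h 28.180; rpoD 0 h 20.440; rpoD 2 h 21.240
ΔCt(0 h) = 26.860 − 20.440 = 6.420
ΔCt(2 h) = 28.180 − 21.240 = 6.940
ΔΔCt = 6.940 − 6.420 = 0.520
Fold change = 2^(−0.520) = 0.6974

0.697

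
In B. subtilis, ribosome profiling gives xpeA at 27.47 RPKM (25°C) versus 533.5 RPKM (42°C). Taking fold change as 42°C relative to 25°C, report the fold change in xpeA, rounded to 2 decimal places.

Fold change = 533.5 / 27.47 = 19.421
xpeA is upregulated.

19.42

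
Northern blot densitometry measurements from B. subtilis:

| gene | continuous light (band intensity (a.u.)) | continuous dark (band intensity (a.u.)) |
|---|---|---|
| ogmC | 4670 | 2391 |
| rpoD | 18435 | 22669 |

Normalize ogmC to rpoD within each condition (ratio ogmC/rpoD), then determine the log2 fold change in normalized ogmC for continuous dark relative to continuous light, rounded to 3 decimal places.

ogmC/rpoD (continuous light) = 4670 / 18435 = 0.25332
ogmC/rpoD (continuous dark) = 2391 / 22669 = 0.10547
Fold change = 0.10547 / 0.25332 = 0.4164
log2(0.4164) = -1.2641

-1.264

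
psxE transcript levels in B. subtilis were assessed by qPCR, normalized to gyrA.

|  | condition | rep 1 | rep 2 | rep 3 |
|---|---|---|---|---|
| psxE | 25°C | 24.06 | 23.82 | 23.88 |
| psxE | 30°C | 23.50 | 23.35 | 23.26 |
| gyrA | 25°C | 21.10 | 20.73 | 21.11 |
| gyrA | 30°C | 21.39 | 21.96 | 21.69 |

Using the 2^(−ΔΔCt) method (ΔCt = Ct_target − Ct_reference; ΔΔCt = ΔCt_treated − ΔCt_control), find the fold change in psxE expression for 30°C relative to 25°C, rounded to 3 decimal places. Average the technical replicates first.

2.378

Mean Ct: psxE 25°C 23.920; psxE 30°C 23.370; gyrA 25°C 20.980; gyrA 30°C 21.680
ΔCt(25°C) = 23.920 − 20.980 = 2.940
ΔCt(30°C) = 23.370 − 21.680 = 1.690
ΔΔCt = 1.690 − 2.940 = -1.250
Fold change = 2^(−(-1.250)) = 2^1.250 = 2.3784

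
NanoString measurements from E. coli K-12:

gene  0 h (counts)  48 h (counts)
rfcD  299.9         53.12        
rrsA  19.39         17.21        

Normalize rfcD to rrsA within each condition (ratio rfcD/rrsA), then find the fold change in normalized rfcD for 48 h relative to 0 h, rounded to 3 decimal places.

0.200

rfcD/rrsA (0 h) = 299.9 / 19.39 = 15.467
rfcD/rrsA (48 h) = 53.12 / 17.21 = 3.0866
Fold change = 3.0866 / 15.467 = 0.1996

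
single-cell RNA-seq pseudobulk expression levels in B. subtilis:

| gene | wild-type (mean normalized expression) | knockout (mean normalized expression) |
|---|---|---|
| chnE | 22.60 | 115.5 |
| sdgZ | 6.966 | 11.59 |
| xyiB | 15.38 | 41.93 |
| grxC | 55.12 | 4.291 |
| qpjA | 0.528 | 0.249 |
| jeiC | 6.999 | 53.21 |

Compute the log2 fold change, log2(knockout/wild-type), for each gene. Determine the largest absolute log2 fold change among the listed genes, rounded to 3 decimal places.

3.683

log2(115.5/22.60) = 2.353  (chnE)
log2(11.59/6.966) = 0.734  (sdgZ)
log2(41.93/15.38) = 1.447  (xyiB)
log2(4.291/55.12) = -3.683  (grxC)
log2(0.249/0.528) = -1.084  (qpjA)
log2(53.21/6.999) = 2.926  (jeiC)
The largest magnitude belongs to grxC.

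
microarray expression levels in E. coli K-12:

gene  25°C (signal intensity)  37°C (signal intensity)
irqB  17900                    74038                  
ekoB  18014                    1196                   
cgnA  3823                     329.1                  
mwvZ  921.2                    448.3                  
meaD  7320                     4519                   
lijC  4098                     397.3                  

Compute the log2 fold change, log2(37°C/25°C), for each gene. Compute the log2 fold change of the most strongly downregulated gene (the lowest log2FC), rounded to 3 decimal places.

-3.913

log2(74038/17900) = 2.048  (irqB)
log2(1196/18014) = -3.913  (ekoB)
log2(329.1/3823) = -3.538  (cgnA)
log2(448.3/921.2) = -1.039  (mwvZ)
log2(4519/7320) = -0.696  (meaD)
log2(397.3/4098) = -3.367  (lijC)
ekoB is most strongly downregulated.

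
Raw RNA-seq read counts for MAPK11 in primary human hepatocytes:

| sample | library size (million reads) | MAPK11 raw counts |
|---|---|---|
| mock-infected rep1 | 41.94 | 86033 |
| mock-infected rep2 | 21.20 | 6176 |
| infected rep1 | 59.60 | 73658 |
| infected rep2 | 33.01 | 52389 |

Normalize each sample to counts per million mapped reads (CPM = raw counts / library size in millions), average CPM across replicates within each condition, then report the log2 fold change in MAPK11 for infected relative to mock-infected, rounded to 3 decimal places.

0.269

CPM(mock-infected rep1) = 86033 / 41.94 = 2051.3352
CPM(mock-infected rep2) = 6176 / 21.20 = 291.3208
CPM(infected rep1) = 73658 / 59.60 = 1235.8725
CPM(infected rep2) = 52389 / 33.01 = 1587.0645
mean CPM(mock-infected) = 1171.3280; mean CPM(infected) = 1411.4685
Fold change = 1411.4685 / 1171.3280 = 1.20502
log2(1.20502) = 0.2691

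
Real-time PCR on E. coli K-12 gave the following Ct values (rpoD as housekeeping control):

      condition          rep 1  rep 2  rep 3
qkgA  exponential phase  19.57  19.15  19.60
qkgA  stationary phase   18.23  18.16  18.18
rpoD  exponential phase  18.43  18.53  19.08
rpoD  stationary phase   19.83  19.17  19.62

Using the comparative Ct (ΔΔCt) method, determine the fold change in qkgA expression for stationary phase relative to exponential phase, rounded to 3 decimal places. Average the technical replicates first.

Mean Ct: qkgA exponential phase 19.440; qkgA stationary phase 18.190; rpoD exponential phase 18.680; rpoD stationary phase 19.540
ΔCt(exponential phase) = 19.440 − 18.680 = 0.760
ΔCt(stationary phase) = 18.190 − 19.540 = -1.350
ΔΔCt = -1.350 − 0.760 = -2.110
Fold change = 2^(−(-2.110)) = 2^2.110 = 4.3169

4.317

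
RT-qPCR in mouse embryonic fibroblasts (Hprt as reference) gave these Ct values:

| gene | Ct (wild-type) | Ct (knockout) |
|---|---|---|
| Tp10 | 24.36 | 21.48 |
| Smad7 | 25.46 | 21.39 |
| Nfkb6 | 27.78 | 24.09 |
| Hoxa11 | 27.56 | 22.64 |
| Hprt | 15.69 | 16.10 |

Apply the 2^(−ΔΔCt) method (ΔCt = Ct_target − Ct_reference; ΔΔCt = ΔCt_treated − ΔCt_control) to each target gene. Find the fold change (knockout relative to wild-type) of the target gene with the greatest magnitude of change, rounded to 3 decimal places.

40.224

Tp10: ΔΔCt = (21.48−16.10) − (24.36−15.69) = 5.38 − 8.67 = -3.29; fold change = 2^3.29 = 9.781
Smad7: ΔΔCt = (21.39−16.10) − (25.46−15.69) = 5.29 − 9.77 = -4.48; fold change = 2^4.48 = 22.316
Nfkb6: ΔΔCt = (24.09−16.10) − (27.78−15.69) = 7.99 − 12.09 = -4.10; fold change = 2^4.10 = 17.148
Hoxa11: ΔΔCt = (22.64−16.10) − (27.56−15.69) = 6.54 − 11.87 = -5.33; fold change = 2^5.33 = 40.224
Hoxa11 has the largest |ΔΔCt| = 5.33.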